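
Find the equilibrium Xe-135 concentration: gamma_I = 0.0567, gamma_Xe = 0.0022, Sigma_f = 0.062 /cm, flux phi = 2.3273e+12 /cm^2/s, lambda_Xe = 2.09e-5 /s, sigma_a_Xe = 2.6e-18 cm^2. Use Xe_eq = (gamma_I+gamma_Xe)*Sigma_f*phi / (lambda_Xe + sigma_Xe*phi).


Xe_eq = (gamma_I + gamma_Xe) * Sigma_f * phi / (lambda_Xe + sigma_Xe * phi)
Numerator = (0.0567 + 0.0022) * 0.062 * 2.3273e+12 = 8.498834e+09
Denominator = 2.09e-5 + 2.6e-18 * 2.3273e+12 = 2.695098e-05
Xe_eq = 8.498834e+09 / 2.695098e-05 = 3.1534e+14 /cm^3

3.1534e+14


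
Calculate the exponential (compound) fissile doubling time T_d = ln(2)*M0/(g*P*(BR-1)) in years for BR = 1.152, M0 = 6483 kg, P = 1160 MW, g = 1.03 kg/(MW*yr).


Breeding gain G = BR - 1 = 1.152 - 1 = 0.152
Fissile production rate = g * P * G = 1.03 * 1160 * 0.152 = 181.6096 kg/yr
T_d = ln(2) * M0 / (g * P * G)
T_d = ln(2) * 6483 / 181.6096 = 24.744 yr

24.744


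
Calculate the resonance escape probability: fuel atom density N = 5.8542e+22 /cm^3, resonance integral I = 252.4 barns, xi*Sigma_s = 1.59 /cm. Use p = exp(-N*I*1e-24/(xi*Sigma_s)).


p = exp(-N * I * 1e-24 / (xi*Sigma_s))
p = exp(-5.8542e+22 * 252.4 * 1e-24 / 1.59)
p = 9.2059e-05

9.2059e-05


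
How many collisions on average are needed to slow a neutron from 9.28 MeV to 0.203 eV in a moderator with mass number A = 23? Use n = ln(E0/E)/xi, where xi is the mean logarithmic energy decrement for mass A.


xi = 1 + (A-1)^2/(2A)*ln((A-1)/(A+1)) = 0.08448899 (for A = 23)
n = ln(E0/E) / xi
n = ln(9.28e6 / 0.203) / 0.08448899
n = ln(4.571429e+07) / 0.08448899 = 208.76

208.76


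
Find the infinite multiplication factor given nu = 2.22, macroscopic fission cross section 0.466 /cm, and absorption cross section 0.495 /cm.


k_inf = nu * Sigma_f / Sigma_a
k_inf = 2.22 * 0.466 / 0.495
k_inf = 2.0899

2.0899


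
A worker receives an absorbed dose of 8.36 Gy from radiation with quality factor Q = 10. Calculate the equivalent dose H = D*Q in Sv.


H = D * Q
H = 8.36 * 10
H = 83.600 Sv

83.600


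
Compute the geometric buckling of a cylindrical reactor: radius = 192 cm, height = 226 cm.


B^2 = (2.405/R)^2 + (pi/H)^2
B^2 = (2.405/192)^2 + (pi/226)^2
B^2 = 3.5014e-04 /cm^2

3.5014e-04


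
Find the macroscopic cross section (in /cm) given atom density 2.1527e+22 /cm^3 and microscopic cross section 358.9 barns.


Sigma = N * sigma_barns * 1e-24
Sigma = 2.1527e+22 * 358.9 * 1e-24
Sigma = 7.7260 /cm

7.7260


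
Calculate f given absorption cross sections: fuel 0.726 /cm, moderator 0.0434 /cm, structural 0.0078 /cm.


f = Sigma_a_fuel / (Sigma_a_fuel + Sigma_a_mod + Sigma_a_other)
f = 0.726 / (0.726 + 0.0434 + 0.0078)
f = 0.93412

0.93412


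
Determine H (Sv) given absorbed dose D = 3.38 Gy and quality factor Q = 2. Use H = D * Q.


H = D * Q
H = 3.38 * 2
H = 6.7600 Sv

6.7600


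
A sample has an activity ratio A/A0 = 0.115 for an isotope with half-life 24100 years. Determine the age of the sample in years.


lambda = ln(2) / t_half = ln(2) / 24100 = 2.876129e-05 /yr
t = -ln(A/A0) / lambda
t = -ln(0.115) / 2.876129e-05
t = 75199 yr

75199


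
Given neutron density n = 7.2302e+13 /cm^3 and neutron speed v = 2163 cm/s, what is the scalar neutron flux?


phi = n * v
phi = 7.2302e+13 * 2163
phi = 1.5639e+17 /cm^2/s

1.5639e+17


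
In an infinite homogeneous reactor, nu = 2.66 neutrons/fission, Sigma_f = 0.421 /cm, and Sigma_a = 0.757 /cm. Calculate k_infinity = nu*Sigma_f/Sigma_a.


k_inf = nu * Sigma_f / Sigma_a
k_inf = 2.66 * 0.421 / 0.757
k_inf = 1.4793

1.4793


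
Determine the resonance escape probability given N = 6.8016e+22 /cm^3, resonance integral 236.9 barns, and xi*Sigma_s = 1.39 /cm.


p = exp(-N * I * 1e-24 / (xi*Sigma_s))
p = exp(-6.8016e+22 * 236.9 * 1e-24 / 1.39)
p = 9.2390e-06

9.2390e-06


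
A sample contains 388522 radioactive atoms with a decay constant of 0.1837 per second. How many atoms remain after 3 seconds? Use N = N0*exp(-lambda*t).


N = N0 * exp(-lambda * t)
N = 388522 * exp(-0.1837 * 3)
N = 223911

223911


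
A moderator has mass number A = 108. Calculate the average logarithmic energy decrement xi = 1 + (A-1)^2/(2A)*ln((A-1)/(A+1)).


xi = 1 + (A-1)^2/(2A) * ln((A-1)/(A+1))
xi = 1 + (108-1)^2/(2*108) * ln((108-1)/(108 +1))
xi = 0.018405

0.018405


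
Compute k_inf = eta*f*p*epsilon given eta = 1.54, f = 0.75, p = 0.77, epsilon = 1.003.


k_inf = eta * f * p * epsilon
k_inf = 1.54 * 0.75 * 0.77 * 1.003
k_inf = 0.89202

0.89202


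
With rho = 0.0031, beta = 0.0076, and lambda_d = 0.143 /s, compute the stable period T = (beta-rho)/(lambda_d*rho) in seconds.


T = (beta - rho) / (lambda_d * rho)
T = (0.0076 - 0.0031) / (0.143 * 0.0031)
T = 10.151 s

10.151


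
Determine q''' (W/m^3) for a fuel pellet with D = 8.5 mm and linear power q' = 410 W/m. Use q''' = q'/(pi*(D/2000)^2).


r = D / 2 / 1000 = 8.5 / 2 / 1000 = 0.00425 m
q''' = q' / (pi * r^2)
q''' = 410 / (pi * 0.00425^2)
q''' = 7.2253e+06 W/m^3

7.2253e+06


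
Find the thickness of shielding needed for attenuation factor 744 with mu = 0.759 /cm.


x = ln(factor) / mu
x = ln(744) / 0.759
x = 8.7115 cm

8.7115


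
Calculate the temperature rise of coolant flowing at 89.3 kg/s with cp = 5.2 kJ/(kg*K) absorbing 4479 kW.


dT = Q / (m_dot * cp)
dT = 4479 / (89.3 * 5.2)
dT = 9.6455 C

9.6455


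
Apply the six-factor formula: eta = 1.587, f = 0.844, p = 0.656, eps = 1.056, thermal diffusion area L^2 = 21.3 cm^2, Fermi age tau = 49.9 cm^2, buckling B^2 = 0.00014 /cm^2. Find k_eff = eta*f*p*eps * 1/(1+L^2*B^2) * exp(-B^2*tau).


k_inf = eta*f*p*eps = 1.587*0.844*0.656*1.056 = 0.9278700
P_TNL = 1/(1 + L^2*B^2) = 1/(1 + 21.3*0.00014) = 0.9970269
P_FNL = exp(-B^2*tau) = exp(-0.00014*49.9) = 0.9930383
k_eff = k_inf * P_TNL * P_FNL = 0.9278700 * 0.9970269 * 0.9930383
k_eff = 0.91867

0.91867


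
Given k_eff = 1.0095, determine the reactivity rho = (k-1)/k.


rho = (k_eff - 1) / k_eff
rho = (1.0095 - 1) / 1.0095
rho = 0.0094106

0.0094106


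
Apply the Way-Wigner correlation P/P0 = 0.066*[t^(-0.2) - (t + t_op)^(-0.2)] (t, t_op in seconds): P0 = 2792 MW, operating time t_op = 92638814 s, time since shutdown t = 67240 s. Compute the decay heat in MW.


P/P0 = 0.066 * [t^(-0.2) - (t + t_op)^(-0.2)]
P/P0 = 0.066 * [67240^(-0.2) - (67240 + 92638814)^(-0.2)]
P/P0 = 0.066 * [0.1082616 - 0.02550224] = 0.005462118
P = 2792 * 0.005462118 = 15.250 MW

15.250


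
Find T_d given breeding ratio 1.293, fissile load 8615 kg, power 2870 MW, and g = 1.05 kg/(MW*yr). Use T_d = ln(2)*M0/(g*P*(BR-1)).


Breeding gain G = BR - 1 = 1.293 - 1 = 0.293
Fissile production rate = g * P * G = 1.05 * 2870 * 0.293 = 882.9555 kg/yr
T_d = ln(2) * M0 / (g * P * G)
T_d = ln(2) * 8615 / 882.9555 = 6.7630 yr

6.7630


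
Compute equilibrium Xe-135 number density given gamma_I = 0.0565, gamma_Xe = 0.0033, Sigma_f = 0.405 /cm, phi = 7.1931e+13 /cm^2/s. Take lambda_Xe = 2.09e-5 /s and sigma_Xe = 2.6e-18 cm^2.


Xe_eq = (gamma_I + gamma_Xe) * Sigma_f * phi / (lambda_Xe + sigma_Xe * phi)
Numerator = (0.0565 + 0.0033) * 0.405 * 7.1931e+13 = 1.742097e+12
Denominator = 2.09e-5 + 2.6e-18 * 7.1931e+13 = 2.079206e-04
Xe_eq = 1.742097e+12 / 2.079206e-04 = 8.3787e+15 /cm^3

8.3787e+15


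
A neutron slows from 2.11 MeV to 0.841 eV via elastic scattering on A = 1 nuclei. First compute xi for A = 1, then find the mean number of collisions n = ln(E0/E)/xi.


xi = 1 + (A-1)^2/(2A)*ln((A-1)/(A+1)) = 1 (for A = 1)
n = ln(E0/E) / xi
n = ln(2.11e6 / 0.841) / 1
n = ln(2.508918e+06) / 1 = 14.735

14.735


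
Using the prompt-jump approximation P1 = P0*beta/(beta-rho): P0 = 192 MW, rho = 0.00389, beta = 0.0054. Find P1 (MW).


P1/P0 = beta / (beta - rho)
P1/P0 = 0.0054 / (0.0054 - 0.00389) = 3.576159
P1 = 192 * 3.576159 = 686.62 MW

686.62


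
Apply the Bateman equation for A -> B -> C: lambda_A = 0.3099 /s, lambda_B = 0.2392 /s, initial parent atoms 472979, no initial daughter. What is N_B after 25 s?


N_B(t) = lambda_A * N_A0 / (lambda_B - lambda_A) * [exp(-lambda_A*t) - exp(-lambda_B*t)]
exp(-0.3099*25) = 4.318207e-04; exp(-0.2392*25) = 0.002528826
N_B = 0.3099 * 472979 / (0.2392 - 0.3099) * (4.318207e-04 - 0.002528826)
N_B = 4347.5

4347.5


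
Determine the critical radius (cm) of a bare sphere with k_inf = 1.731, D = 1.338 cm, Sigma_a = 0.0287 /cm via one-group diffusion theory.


L^2 = D / Sigma_a = 1.338 / 0.0287 = 46.62021 cm^2
B_m^2 = (k_inf - 1) / L^2 = (1.731 - 1) / 46.62021 = 0.01567990 /cm^2
For a bare sphere: B_g = pi/R, so R_c = pi / sqrt(B_m^2)
R_c = pi / sqrt(0.01567990) = 25.089 cm

25.089


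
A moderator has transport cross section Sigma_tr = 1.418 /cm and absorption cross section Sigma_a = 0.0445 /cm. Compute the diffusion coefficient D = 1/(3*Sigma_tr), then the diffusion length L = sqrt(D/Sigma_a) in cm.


D = 1 / (3 * Sigma_tr) = 1 / (3 * 1.418) = 0.2350729 cm
L = sqrt(D / Sigma_a)
L = sqrt(0.2350729 / 0.0445)
L = 2.2984 cm

2.2984


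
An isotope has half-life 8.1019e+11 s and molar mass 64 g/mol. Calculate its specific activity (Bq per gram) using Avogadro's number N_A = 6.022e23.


lambda = ln(2) / t_half = ln(2) / 8.1019e+11 = 8.555366e-13 /s
SA = lambda * N_A / M
SA = 8.555366e-13 * 6.022e23 / 64
SA = 8.0501e+09 Bq/g

8.0501e+09


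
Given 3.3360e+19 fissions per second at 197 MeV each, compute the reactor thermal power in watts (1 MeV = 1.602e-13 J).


P = fission_rate * E_MeV * 1.602e-13
P = 3.3360e+19 * 197 * 1.602e-13
P = 1.0528e+09 W

1.0528e+09


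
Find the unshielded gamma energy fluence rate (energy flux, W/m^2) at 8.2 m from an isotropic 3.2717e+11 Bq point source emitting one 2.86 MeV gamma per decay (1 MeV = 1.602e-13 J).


psi = A * E * 1.602e-13 / (4*pi*r^2)
psi = 3.2717e+11 * 2.86 * 1.602e-13 / (4*pi*8.2^2)
psi = 1.7740e-04 W/m^2

1.7740e-04


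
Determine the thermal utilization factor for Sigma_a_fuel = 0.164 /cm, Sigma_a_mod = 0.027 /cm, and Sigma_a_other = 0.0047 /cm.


f = Sigma_a_fuel / (Sigma_a_fuel + Sigma_a_mod + Sigma_a_other)
f = 0.164 / (0.164 + 0.027 + 0.0047)
f = 0.83802

0.83802


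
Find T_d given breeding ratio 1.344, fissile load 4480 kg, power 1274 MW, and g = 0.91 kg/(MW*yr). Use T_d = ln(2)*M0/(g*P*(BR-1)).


Breeding gain G = BR - 1 = 1.344 - 1 = 0.344
Fissile production rate = g * P * G = 0.91 * 1274 * 0.344 = 398.81296 kg/yr
T_d = ln(2) * M0 / (g * P * G)
T_d = ln(2) * 4480 / 398.81296 = 7.7864 yr

7.7864


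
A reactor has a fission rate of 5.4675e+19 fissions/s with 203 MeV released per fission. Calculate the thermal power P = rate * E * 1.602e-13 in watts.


P = fission_rate * E_MeV * 1.602e-13
P = 5.4675e+19 * 203 * 1.602e-13
P = 1.7781e+09 W

1.7781e+09


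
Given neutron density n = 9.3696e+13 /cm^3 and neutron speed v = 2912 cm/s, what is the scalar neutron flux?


phi = n * v
phi = 9.3696e+13 * 2912
phi = 2.7284e+17 /cm^2/s

2.7284e+17


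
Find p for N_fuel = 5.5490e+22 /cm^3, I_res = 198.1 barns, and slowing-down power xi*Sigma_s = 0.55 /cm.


p = exp(-N * I * 1e-24 / (xi*Sigma_s))
p = exp(-5.5490e+22 * 198.1 * 1e-24 / 0.55)
p = 2.0892e-09

2.0892e-09


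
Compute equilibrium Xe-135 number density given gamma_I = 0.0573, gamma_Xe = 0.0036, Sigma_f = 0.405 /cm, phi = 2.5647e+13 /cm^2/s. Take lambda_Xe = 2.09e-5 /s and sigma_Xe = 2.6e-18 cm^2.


Xe_eq = (gamma_I + gamma_Xe) * Sigma_f * phi / (lambda_Xe + sigma_Xe * phi)
Numerator = (0.0573 + 0.0036) * 0.405 * 2.5647e+13 = 6.325704e+11
Denominator = 2.09e-5 + 2.6e-18 * 2.5647e+13 = 8.758220e-05
Xe_eq = 6.325704e+11 / 8.758220e-05 = 7.2226e+15 /cm^3

7.2226e+15


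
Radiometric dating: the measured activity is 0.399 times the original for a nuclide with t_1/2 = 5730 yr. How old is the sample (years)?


lambda = ln(2) / t_half = ln(2) / 5730 = 1.209681e-04 /yr
t = -ln(A/A0) / lambda
t = -ln(0.399) / 1.209681e-04
t = 7595.3 yr

7595.3


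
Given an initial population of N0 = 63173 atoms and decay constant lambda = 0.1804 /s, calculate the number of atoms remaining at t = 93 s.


N = N0 * exp(-lambda * t)
N = 63173 * exp(-0.1804 * 93)
N = 0.0032680

0.0032680


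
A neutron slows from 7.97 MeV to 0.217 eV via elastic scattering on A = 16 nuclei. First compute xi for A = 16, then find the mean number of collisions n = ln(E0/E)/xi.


xi = 1 + (A-1)^2/(2A)*ln((A-1)/(A+1)) = 0.1199467 (for A = 16)
n = ln(E0/E) / xi
n = ln(7.97e6 / 0.217) / 0.1199467
n = ln(3.672811e+07) / 0.1199467 = 145.22

145.22


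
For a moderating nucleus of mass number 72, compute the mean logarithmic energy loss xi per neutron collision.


xi = 1 + (A-1)^2/(2A) * ln((A-1)/(A+1))
xi = 1 + (72-1)^2/(2*72) * ln((72-1)/(72 +1))
xi = 0.027522

0.027522


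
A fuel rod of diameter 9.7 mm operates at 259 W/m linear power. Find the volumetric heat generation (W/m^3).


r = D / 2 / 1000 = 9.7 / 2 / 1000 = 0.00485 m
q''' = q' / (pi * r^2)
q''' = 259 / (pi * 0.00485^2)
q''' = 3.5048e+06 W/m^3

3.5048e+06


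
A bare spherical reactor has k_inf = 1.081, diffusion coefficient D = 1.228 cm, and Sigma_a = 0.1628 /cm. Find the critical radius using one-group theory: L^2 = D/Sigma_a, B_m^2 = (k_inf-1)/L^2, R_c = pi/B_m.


L^2 = D / Sigma_a = 1.228 / 0.1628 = 7.542998 cm^2
B_m^2 = (k_inf - 1) / L^2 = (1.081 - 1) / 7.542998 = 0.01073844 /cm^2
For a bare sphere: B_g = pi/R, so R_c = pi / sqrt(B_m^2)
R_c = pi / sqrt(0.01073844) = 30.317 cm

30.317


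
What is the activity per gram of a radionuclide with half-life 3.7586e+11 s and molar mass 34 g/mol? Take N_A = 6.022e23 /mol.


lambda = ln(2) / t_half = ln(2) / 3.7586e+11 = 1.844163e-12 /s
SA = lambda * N_A / M
SA = 1.844163e-12 * 6.022e23 / 34
SA = 3.2663e+10 Bq/g

3.2663e+10


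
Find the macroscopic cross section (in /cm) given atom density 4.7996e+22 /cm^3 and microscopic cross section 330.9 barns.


Sigma = N * sigma_barns * 1e-24
Sigma = 4.7996e+22 * 330.9 * 1e-24
Sigma = 15.882 /cm

15.882


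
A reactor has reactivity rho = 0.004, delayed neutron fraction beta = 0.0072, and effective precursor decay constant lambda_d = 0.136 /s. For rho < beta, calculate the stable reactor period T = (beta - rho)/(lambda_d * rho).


T = (beta - rho) / (lambda_d * rho)
T = (0.0072 - 0.004) / (0.136 * 0.004)
T = 5.8824 s

5.8824


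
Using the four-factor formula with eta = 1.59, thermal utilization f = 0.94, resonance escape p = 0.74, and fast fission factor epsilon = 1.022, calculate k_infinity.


k_inf = eta * f * p * epsilon
k_inf = 1.59 * 0.94 * 0.74 * 1.022
k_inf = 1.1303

1.1303


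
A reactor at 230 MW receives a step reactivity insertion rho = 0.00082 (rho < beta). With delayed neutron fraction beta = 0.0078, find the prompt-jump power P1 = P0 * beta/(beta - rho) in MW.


P1/P0 = beta / (beta - rho)
P1/P0 = 0.0078 / (0.0078 - 0.00082) = 1.117479
P1 = 230 * 1.117479 = 257.02 MW

257.02


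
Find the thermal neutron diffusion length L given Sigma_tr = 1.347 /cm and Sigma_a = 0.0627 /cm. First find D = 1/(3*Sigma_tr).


D = 1 / (3 * Sigma_tr) = 1 / (3 * 1.347) = 0.2474635 cm
L = sqrt(D / Sigma_a)
L = sqrt(0.2474635 / 0.0627)
L = 1.9867 cm

1.9867


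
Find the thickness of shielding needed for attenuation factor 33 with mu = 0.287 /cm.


x = ln(factor) / mu
x = ln(33) / 0.287
x = 12.183 cm

12.183


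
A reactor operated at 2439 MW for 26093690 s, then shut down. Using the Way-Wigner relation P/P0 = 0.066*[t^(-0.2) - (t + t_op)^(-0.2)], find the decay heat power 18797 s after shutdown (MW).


P/P0 = 0.066 * [t^(-0.2) - (t + t_op)^(-0.2)]
P/P0 = 0.066 * [18797^(-0.2) - (18797 + 26093690)^(-0.2)]
P/P0 = 0.066 * [0.1396955 - 0.03285718] = 0.007051329
P = 2439 * 0.007051329 = 17.198 MW

17.198


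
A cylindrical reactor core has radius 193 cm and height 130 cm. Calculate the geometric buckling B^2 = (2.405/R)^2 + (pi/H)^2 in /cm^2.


B^2 = (2.405/R)^2 + (pi/H)^2
B^2 = (2.405/193)^2 + (pi/130)^2
B^2 = 7.3928e-04 /cm^2

7.3928e-04


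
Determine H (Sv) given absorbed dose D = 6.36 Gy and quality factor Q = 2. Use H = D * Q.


H = D * Q
H = 6.36 * 2
H = 12.720 Sv

12.720


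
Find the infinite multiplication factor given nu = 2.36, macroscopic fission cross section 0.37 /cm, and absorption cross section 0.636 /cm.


k_inf = nu * Sigma_f / Sigma_a
k_inf = 2.36 * 0.37 / 0.636
k_inf = 1.3730

1.3730


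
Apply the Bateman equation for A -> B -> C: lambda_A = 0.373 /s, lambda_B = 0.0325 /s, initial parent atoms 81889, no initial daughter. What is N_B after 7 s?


N_B(t) = lambda_A * N_A0 / (lambda_B - lambda_A) * [exp(-lambda_A*t) - exp(-lambda_B*t)]
exp(-0.373*7) = 0.07346105; exp(-0.0325*7) = 0.7965224
N_B = 0.373 * 81889 / (0.0325 - 0.373) * (0.07346105 - 0.7965224)
N_B = 64862

64862


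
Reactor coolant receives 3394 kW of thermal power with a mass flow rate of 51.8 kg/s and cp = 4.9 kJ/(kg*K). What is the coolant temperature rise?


dT = Q / (m_dot * cp)
dT = 3394 / (51.8 * 4.9)
dT = 13.372 C

13.372


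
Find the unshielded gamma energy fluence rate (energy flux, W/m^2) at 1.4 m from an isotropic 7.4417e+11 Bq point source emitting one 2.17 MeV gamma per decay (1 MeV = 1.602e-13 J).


psi = A * E * 1.602e-13 / (4*pi*r^2)
psi = 7.4417e+11 * 2.17 * 1.602e-13 / (4*pi*1.4^2)
psi = 0.010503 W/m^2

0.010503


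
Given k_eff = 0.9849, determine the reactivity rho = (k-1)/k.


rho = (k_eff - 1) / k_eff
rho = (0.9849 - 1) / 0.9849
rho = -0.015332

-0.015332


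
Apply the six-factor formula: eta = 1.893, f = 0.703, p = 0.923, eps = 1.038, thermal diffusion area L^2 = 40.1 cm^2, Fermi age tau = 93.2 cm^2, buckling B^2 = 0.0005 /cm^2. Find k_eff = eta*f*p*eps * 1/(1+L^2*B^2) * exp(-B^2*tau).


k_inf = eta*f*p*eps = 1.893*0.703*0.923*1.038 = 1.274985
P_TNL = 1/(1 + L^2*B^2) = 1/(1 + 40.1*0.0005) = 0.9803441
P_FNL = exp(-B^2*tau) = exp(-0.0005*93.2) = 0.9544691
k_eff = k_inf * P_TNL * P_FNL = 1.274985 * 0.9803441 * 0.9544691
k_eff = 1.1930

1.1930


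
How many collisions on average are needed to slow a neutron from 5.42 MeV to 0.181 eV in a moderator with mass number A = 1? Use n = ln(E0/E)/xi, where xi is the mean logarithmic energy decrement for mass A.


xi = 1 + (A-1)^2/(2A)*ln((A-1)/(A+1)) = 1 (for A = 1)
n = ln(E0/E) / xi
n = ln(5.42e6 / 0.181) / 1
n = ln(2.994475e+07) / 1 = 17.215

17.215


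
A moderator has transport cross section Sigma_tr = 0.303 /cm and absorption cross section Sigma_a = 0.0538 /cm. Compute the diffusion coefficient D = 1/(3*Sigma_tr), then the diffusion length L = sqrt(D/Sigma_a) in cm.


D = 1 / (3 * Sigma_tr) = 1 / (3 * 0.303) = 1.100110 cm
L = sqrt(D / Sigma_a)
L = sqrt(1.100110 / 0.0538)
L = 4.5220 cm

4.5220


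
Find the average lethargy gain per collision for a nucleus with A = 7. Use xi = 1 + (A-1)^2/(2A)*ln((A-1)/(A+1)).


xi = 1 + (A-1)^2/(2A) * ln((A-1)/(A+1))
xi = 1 + (7-1)^2/(2*7) * ln((7-1)/(7 +1))
xi = 0.26025

0.26025


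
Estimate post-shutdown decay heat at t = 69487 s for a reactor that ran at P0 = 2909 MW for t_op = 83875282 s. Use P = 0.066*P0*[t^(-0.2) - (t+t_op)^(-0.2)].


P/P0 = 0.066 * [t^(-0.2) - (t + t_op)^(-0.2)]
P/P0 = 0.066 * [69487^(-0.2) - (69487 + 83875282)^(-0.2)]
P/P0 = 0.066 * [0.1075522 - 0.02601365] = 0.005381544
P = 2909 * 0.005381544 = 15.655 MW

15.655


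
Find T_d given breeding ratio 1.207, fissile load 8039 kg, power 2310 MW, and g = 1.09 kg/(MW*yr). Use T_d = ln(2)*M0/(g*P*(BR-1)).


Breeding gain G = BR - 1 = 1.207 - 1 = 0.207
Fissile production rate = g * P * G = 1.09 * 2310 * 0.207 = 521.2053 kg/yr
T_d = ln(2) * M0 / (g * P * G)
T_d = ln(2) * 8039 / 521.2053 = 10.691 yr

10.691


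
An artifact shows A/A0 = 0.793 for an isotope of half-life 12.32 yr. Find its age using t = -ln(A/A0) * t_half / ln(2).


lambda = ln(2) / t_half = ln(2) / 12.32 = 0.05626195 /yr
t = -ln(A/A0) / lambda
t = -ln(0.793) / 0.05626195
t = 4.1224 yr

4.1224


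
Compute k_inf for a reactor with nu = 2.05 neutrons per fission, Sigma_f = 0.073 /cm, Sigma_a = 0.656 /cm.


k_inf = nu * Sigma_f / Sigma_a
k_inf = 2.05 * 0.073 / 0.656
k_inf = 0.22812

0.22812


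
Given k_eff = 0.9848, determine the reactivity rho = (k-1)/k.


rho = (k_eff - 1) / k_eff
rho = (0.9848 - 1) / 0.9848
rho = -0.015435

-0.015435


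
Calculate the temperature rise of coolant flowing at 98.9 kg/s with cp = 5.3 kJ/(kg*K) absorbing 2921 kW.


dT = Q / (m_dot * cp)
dT = 2921 / (98.9 * 5.3)
dT = 5.5726 C

5.5726


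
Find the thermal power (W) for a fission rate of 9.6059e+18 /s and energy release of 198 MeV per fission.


P = fission_rate * E_MeV * 1.602e-13
P = 9.6059e+18 * 198 * 1.602e-13
P = 3.0470e+08 W

3.0470e+08


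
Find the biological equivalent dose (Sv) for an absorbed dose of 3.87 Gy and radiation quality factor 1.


H = D * Q
H = 3.87 * 1
H = 3.8700 Sv

3.8700


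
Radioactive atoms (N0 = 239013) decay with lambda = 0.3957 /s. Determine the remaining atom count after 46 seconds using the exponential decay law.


N = N0 * exp(-lambda * t)
N = 239013 * exp(-0.3957 * 46)
N = 0.0029738

0.0029738


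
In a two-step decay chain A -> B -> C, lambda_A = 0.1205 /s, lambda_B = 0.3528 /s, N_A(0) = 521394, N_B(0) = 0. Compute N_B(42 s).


N_B(t) = lambda_A * N_A0 / (lambda_B - lambda_A) * [exp(-lambda_A*t) - exp(-lambda_B*t)]
exp(-0.1205*42) = 0.006339217; exp(-0.3528*42) = 3.671116e-07
N_B = 0.1205 * 521394 / (0.3528 - 0.1205) * (0.006339217 - 3.671116e-07)
N_B = 1714.4

1714.4


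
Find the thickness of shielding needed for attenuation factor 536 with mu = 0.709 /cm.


x = ln(factor) / mu
x = ln(536) / 0.709
x = 8.8634 cm

8.8634


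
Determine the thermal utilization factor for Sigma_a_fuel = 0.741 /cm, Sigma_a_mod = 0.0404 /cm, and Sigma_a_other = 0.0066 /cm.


f = Sigma_a_fuel / (Sigma_a_fuel + Sigma_a_mod + Sigma_a_other)
f = 0.741 / (0.741 + 0.0404 + 0.0066)
f = 0.94036

0.94036


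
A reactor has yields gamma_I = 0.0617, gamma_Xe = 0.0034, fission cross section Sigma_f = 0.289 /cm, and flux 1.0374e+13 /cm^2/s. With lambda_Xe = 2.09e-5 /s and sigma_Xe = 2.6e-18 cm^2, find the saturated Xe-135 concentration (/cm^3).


Xe_eq = (gamma_I + gamma_Xe) * Sigma_f * phi / (lambda_Xe + sigma_Xe * phi)
Numerator = (0.0617 + 0.0034) * 0.289 * 1.0374e+13 = 1.951754e+11
Denominator = 2.09e-5 + 2.6e-18 * 1.0374e+13 = 4.787240e-05
Xe_eq = 1.951754e+11 / 4.787240e-05 = 4.0770e+15 /cm^3

4.0770e+15


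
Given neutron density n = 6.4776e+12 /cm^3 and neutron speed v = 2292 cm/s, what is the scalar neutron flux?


phi = n * v
phi = 6.4776e+12 * 2292
phi = 1.4847e+16 /cm^2/s

1.4847e+16


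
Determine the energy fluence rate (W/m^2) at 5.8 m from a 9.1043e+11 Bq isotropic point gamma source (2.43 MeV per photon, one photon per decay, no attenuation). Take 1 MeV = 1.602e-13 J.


psi = A * E * 1.602e-13 / (4*pi*r^2)
psi = 9.1043e+11 * 2.43 * 1.602e-13 / (4*pi*5.8^2)
psi = 8.3840e-04 W/m^2

8.3840e-04


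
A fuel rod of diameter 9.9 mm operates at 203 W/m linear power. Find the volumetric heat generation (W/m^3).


r = D / 2 / 1000 = 9.9 / 2 / 1000 = 0.00495 m
q''' = q' / (pi * r^2)
q''' = 203 / (pi * 0.00495^2)
q''' = 2.6372e+06 W/m^3

2.6372e+06


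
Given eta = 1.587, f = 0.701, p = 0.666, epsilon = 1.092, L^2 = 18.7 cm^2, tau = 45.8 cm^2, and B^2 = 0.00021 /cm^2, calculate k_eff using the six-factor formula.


k_inf = eta*f*p*eps = 1.587*0.701*0.666*1.092 = 0.8090806
P_TNL = 1/(1 + L^2*B^2) = 1/(1 + 18.7*0.00021) = 0.9960884
P_FNL = exp(-B^2*tau) = exp(-0.00021*45.8) = 0.9904281
k_eff = k_inf * P_TNL * P_FNL = 0.8090806 * 0.9960884 * 0.9904281
k_eff = 0.79820

0.79820


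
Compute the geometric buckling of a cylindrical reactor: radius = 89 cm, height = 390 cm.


B^2 = (2.405/R)^2 + (pi/H)^2
B^2 = (2.405/89)^2 + (pi/390)^2
B^2 = 7.9510e-04 /cm^2

7.9510e-04


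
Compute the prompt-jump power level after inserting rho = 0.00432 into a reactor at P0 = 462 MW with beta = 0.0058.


P1/P0 = beta / (beta - rho)
P1/P0 = 0.0058 / (0.0058 - 0.00432) = 3.918919
P1 = 462 * 3.918919 = 1810.5 MW

1810.5


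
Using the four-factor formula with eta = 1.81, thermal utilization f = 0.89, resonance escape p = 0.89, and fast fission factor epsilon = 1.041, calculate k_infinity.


k_inf = eta * f * p * epsilon
k_inf = 1.81 * 0.89 * 0.89 * 1.041
k_inf = 1.4925

1.4925


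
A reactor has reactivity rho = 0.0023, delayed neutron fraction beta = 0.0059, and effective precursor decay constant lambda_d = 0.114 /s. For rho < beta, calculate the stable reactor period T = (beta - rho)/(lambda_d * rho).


T = (beta - rho) / (lambda_d * rho)
T = (0.0059 - 0.0023) / (0.114 * 0.0023)
T = 13.730 s

13.730


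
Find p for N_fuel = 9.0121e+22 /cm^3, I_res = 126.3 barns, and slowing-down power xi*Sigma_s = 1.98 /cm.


p = exp(-N * I * 1e-24 / (xi*Sigma_s))
p = exp(-9.0121e+22 * 126.3 * 1e-24 / 1.98)
p = 0.0031872

0.0031872


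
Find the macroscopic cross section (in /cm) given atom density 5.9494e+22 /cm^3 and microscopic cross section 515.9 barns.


Sigma = N * sigma_barns * 1e-24
Sigma = 5.9494e+22 * 515.9 * 1e-24
Sigma = 30.693 /cm

30.693


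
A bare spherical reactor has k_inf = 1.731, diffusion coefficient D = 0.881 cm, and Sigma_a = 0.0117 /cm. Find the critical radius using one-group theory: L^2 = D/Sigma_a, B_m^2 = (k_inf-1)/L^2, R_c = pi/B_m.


L^2 = D / Sigma_a = 0.881 / 0.0117 = 75.29915 cm^2
B_m^2 = (k_inf - 1) / L^2 = (1.731 - 1) / 75.29915 = 0.009707945 /cm^2
For a bare sphere: B_g = pi/R, so R_c = pi / sqrt(B_m^2)
R_c = pi / sqrt(0.009707945) = 31.885 cm

31.885


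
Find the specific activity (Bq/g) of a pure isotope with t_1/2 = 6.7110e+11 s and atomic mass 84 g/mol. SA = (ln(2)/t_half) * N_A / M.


lambda = ln(2) / t_half = ln(2) / 6.7110e+11 = 1.032852e-12 /s
SA = lambda * N_A / M
SA = 1.032852e-12 * 6.022e23 / 84
SA = 7.4046e+09 Bq/g

7.4046e+09


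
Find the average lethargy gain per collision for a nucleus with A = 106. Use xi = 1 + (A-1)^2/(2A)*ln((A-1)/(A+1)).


xi = 1 + (A-1)^2/(2A) * ln((A-1)/(A+1))
xi = 1 + (106-1)^2/(2*106) * ln((106-1)/(106 +1))
xi = 0.018750

0.018750


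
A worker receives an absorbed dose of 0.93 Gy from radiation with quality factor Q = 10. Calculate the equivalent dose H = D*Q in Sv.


H = D * Q
H = 0.93 * 10
H = 9.3000 Sv

9.3000


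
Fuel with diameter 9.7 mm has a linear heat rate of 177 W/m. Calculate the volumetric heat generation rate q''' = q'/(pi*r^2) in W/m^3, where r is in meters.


r = D / 2 / 1000 = 9.7 / 2 / 1000 = 0.00485 m
q''' = q' / (pi * r^2)
q''' = 177 / (pi * 0.00485^2)
q''' = 2.3952e+06 W/m^3

2.3952e+06


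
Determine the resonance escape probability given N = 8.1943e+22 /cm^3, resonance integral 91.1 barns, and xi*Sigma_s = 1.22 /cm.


p = exp(-N * I * 1e-24 / (xi*Sigma_s))
p = exp(-8.1943e+22 * 91.1 * 1e-24 / 1.22)
p = 0.0022010

0.0022010


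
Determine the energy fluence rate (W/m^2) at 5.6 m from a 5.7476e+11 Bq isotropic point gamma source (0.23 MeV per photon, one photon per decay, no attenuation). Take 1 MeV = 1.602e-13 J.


psi = A * E * 1.602e-13 / (4*pi*r^2)
psi = 5.7476e+11 * 0.23 * 1.602e-13 / (4*pi*5.6^2)
psi = 5.3739e-05 W/m^2

5.3739e-05


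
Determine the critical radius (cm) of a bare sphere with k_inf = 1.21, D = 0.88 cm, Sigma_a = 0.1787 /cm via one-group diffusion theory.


L^2 = D / Sigma_a = 0.88 / 0.1787 = 4.924454 cm^2
B_m^2 = (k_inf - 1) / L^2 = (1.21 - 1) / 4.924454 = 0.04264432 /cm^2
For a bare sphere: B_g = pi/R, so R_c = pi / sqrt(B_m^2)
R_c = pi / sqrt(0.04264432) = 15.213 cm

15.213


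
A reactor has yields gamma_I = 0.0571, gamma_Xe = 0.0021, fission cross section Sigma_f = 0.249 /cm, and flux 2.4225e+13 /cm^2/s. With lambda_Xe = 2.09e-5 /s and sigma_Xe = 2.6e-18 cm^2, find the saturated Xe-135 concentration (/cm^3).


Xe_eq = (gamma_I + gamma_Xe) * Sigma_f * phi / (lambda_Xe + sigma_Xe * phi)
Numerator = (0.0571 + 0.0021) * 0.249 * 2.4225e+13 = 3.570959e+11
Denominator = 2.09e-5 + 2.6e-18 * 2.4225e+13 = 8.388500e-05
Xe_eq = 3.570959e+11 / 8.388500e-05 = 4.2570e+15 /cm^3

4.2570e+15


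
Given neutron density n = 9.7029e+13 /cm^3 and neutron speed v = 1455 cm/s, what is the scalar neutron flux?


phi = n * v
phi = 9.7029e+13 * 1455
phi = 1.4118e+17 /cm^2/s

1.4118e+17


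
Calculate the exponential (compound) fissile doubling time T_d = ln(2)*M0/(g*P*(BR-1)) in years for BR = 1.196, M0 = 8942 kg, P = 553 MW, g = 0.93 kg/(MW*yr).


Breeding gain G = BR - 1 = 1.196 - 1 = 0.196
Fissile production rate = g * P * G = 0.93 * 553 * 0.196 = 100.80084 kg/yr
T_d = ln(2) * M0 / (g * P * G)
T_d = ln(2) * 8942 / 100.80084 = 61.489 yr

61.489


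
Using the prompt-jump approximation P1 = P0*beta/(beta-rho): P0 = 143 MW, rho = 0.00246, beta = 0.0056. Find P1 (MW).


P1/P0 = beta / (beta - rho)
P1/P0 = 0.0056 / (0.0056 - 0.00246) = 1.783439
P1 = 143 * 1.783439 = 255.03 MW

255.03


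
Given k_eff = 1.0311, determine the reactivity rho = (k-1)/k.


rho = (k_eff - 1) / k_eff
rho = (1.0311 - 1) / 1.0311
rho = 0.030162

0.030162


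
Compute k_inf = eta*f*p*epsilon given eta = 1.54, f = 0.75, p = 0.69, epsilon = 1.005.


k_inf = eta * f * p * epsilon
k_inf = 1.54 * 0.75 * 0.69 * 1.005
k_inf = 0.80093

0.80093


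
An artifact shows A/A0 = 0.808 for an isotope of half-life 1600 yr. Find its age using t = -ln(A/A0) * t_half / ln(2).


lambda = ln(2) / t_half = ln(2) / 1600 = 4.332170e-04 /yr
t = -ln(A/A0) / lambda
t = -ln(0.808) / 4.332170e-04
t = 492.12 yr

492.12


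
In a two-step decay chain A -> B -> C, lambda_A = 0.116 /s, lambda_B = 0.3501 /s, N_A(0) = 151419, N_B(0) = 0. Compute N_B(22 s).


N_B(t) = lambda_A * N_A0 / (lambda_B - lambda_A) * [exp(-lambda_A*t) - exp(-lambda_B*t)]
exp(-0.116*22) = 0.07792566; exp(-0.3501*22) = 4.518321e-04
N_B = 0.116 * 151419 / (0.3501 - 0.116) * (0.07792566 - 4.518321e-04)
N_B = 5812.9

5812.9


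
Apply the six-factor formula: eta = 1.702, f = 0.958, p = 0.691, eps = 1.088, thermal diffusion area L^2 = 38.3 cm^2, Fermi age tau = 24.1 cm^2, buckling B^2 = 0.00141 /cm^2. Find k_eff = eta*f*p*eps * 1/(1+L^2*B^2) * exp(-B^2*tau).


k_inf = eta*f*p*eps = 1.702*0.958*0.691*1.088 = 1.225835
P_TNL = 1/(1 + L^2*B^2) = 1/(1 + 38.3*0.00141) = 0.9487639
P_FNL = exp(-B^2*tau) = exp(-0.00141*24.1) = 0.9665899
k_eff = k_inf * P_TNL * P_FNL = 1.225835 * 0.9487639 * 0.9665899
k_eff = 1.1242

1.1242


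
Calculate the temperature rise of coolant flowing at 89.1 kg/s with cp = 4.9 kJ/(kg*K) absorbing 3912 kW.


dT = Q / (m_dot * cp)
dT = 3912 / (89.1 * 4.9)
dT = 8.9604 C

8.9604


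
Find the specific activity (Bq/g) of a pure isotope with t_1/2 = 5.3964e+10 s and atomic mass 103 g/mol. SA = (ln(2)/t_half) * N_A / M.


lambda = ln(2) / t_half = ln(2) / 5.3964e+10 = 1.284462e-11 /s
SA = lambda * N_A / M
SA = 1.284462e-11 * 6.022e23 / 103
SA = 7.5097e+10 Bq/g

7.5097e+10


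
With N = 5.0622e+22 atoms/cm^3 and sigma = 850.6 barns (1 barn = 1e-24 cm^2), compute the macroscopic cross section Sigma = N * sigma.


Sigma = N * sigma_barns * 1e-24
Sigma = 5.0622e+22 * 850.6 * 1e-24
Sigma = 43.059 /cm

43.059


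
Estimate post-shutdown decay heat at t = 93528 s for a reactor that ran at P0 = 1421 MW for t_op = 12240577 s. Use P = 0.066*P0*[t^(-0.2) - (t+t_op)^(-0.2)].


P/P0 = 0.066 * [t^(-0.2) - (t + t_op)^(-0.2)]
P/P0 = 0.066 * [93528^(-0.2) - (93528 + 12240577)^(-0.2)]
P/P0 = 0.066 * [0.1013472 - 0.03817495] = 0.004169369
P = 1421 * 0.004169369 = 5.9247 MW

5.9247


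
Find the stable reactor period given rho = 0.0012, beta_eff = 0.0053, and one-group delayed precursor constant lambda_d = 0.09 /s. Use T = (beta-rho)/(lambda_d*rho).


T = (beta - rho) / (lambda_d * rho)
T = (0.0053 - 0.0012) / (0.09 * 0.0012)
T = 37.963 s

37.963


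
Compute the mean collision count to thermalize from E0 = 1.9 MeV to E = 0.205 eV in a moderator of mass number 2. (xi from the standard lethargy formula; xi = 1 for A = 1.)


xi = 1 + (A-1)^2/(2A)*ln((A-1)/(A+1)) = 0.7253469 (for A = 2)
n = ln(E0/E) / xi
n = ln(1.9e6 / 0.205) / 0.7253469
n = ln(9.268293e+06) / 0.7253469 = 22.116

22.116


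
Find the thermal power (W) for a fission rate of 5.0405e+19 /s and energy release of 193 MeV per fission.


P = fission_rate * E_MeV * 1.602e-13
P = 5.0405e+19 * 193 * 1.602e-13
P = 1.5585e+09 W

1.5585e+09


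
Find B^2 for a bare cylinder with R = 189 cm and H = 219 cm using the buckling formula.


B^2 = (2.405/R)^2 + (pi/H)^2
B^2 = (2.405/189)^2 + (pi/219)^2
B^2 = 3.6771e-04 /cm^2

3.6771e-04


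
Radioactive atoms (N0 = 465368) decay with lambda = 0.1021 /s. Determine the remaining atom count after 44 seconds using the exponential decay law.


N = N0 * exp(-lambda * t)
N = 465368 * exp(-0.1021 * 44)
N = 5209.2

5209.2


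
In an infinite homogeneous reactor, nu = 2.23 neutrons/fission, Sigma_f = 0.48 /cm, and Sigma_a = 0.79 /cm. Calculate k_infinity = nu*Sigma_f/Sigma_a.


k_inf = nu * Sigma_f / Sigma_a
k_inf = 2.23 * 0.48 / 0.79
k_inf = 1.3549

1.3549


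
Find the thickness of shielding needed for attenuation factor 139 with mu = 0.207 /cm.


x = ln(factor) / mu
x = ln(139) / 0.207
x = 23.838 cm

23.838


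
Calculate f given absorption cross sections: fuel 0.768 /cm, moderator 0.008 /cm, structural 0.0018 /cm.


f = Sigma_a_fuel / (Sigma_a_fuel + Sigma_a_mod + Sigma_a_other)
f = 0.768 / (0.768 + 0.008 + 0.0018)
f = 0.98740

0.98740


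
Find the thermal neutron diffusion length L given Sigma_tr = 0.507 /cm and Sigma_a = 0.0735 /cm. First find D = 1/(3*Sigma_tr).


D = 1 / (3 * Sigma_tr) = 1 / (3 * 0.507) = 0.6574622 cm
L = sqrt(D / Sigma_a)
L = sqrt(0.6574622 / 0.0735)
L = 2.9908 cm

2.9908


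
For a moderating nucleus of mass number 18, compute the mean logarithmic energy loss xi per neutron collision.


xi = 1 + (A-1)^2/(2A) * ln((A-1)/(A+1))
xi = 1 + (18-1)^2/(2*18) * ln((18-1)/(18 +1))
xi = 0.10711

0.10711


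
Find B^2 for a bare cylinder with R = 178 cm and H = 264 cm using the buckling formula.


B^2 = (2.405/R)^2 + (pi/H)^2
B^2 = (2.405/178)^2 + (pi/264)^2
B^2 = 3.2416e-04 /cm^2

3.2416e-04


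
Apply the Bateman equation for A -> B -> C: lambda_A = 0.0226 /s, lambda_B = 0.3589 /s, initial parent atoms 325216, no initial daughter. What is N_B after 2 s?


N_B(t) = lambda_A * N_A0 / (lambda_B - lambda_A) * [exp(-lambda_A*t) - exp(-lambda_B*t)]
exp(-0.0226*2) = 0.9558063; exp(-0.3589*2) = 0.4878243
N_B = 0.0226 * 325216 / (0.3589 - 0.0226) * (0.9558063 - 0.4878243)
N_B = 10228

10228


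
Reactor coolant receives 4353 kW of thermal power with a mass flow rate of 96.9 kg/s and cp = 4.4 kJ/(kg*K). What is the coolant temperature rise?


dT = Q / (m_dot * cp)
dT = 4353 / (96.9 * 4.4)
dT = 10.210 C

10.210


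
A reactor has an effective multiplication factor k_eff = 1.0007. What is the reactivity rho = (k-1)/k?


rho = (k_eff - 1) / k_eff
rho = (1.0007 - 1) / 1.0007
rho = 6.9951e-04

6.9951e-04


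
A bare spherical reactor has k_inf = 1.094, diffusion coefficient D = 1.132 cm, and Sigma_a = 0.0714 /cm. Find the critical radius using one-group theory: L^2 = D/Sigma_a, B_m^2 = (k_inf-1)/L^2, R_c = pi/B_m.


L^2 = D / Sigma_a = 1.132 / 0.0714 = 15.85434 cm^2
B_m^2 = (k_inf - 1) / L^2 = (1.094 - 1) / 15.85434 = 0.005928976 /cm^2
For a bare sphere: B_g = pi/R, so R_c = pi / sqrt(B_m^2)
R_c = pi / sqrt(0.005928976) = 40.800 cm

40.800


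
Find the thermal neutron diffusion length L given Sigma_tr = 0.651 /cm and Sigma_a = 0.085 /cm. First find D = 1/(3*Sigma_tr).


D = 1 / (3 * Sigma_tr) = 1 / (3 * 0.651) = 0.5120328 cm
L = sqrt(D / Sigma_a)
L = sqrt(0.5120328 / 0.085)
L = 2.4544 cm

2.4544


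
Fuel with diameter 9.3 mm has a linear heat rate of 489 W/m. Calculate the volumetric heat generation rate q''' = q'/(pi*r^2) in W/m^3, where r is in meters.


r = D / 2 / 1000 = 9.3 / 2 / 1000 = 0.00465 m
q''' = q' / (pi * r^2)
q''' = 489 / (pi * 0.00465^2)
q''' = 7.1987e+06 W/m^3

7.1987e+06


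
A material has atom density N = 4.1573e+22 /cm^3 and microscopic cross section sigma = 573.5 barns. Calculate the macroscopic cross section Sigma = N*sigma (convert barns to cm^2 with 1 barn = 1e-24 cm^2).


Sigma = N * sigma_barns * 1e-24
Sigma = 4.1573e+22 * 573.5 * 1e-24
Sigma = 23.842 /cm

23.842


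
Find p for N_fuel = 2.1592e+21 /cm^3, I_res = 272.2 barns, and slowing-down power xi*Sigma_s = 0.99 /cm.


p = exp(-N * I * 1e-24 / (xi*Sigma_s))
p = exp(-2.1592e+21 * 272.2 * 1e-24 / 0.99)
p = 0.55230

0.55230


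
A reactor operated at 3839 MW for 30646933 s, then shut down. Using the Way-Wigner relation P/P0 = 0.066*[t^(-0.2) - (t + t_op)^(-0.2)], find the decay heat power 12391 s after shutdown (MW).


P/P0 = 0.066 * [t^(-0.2) - (t + t_op)^(-0.2)]
P/P0 = 0.066 * [12391^(-0.2) - (12391 + 30646933)^(-0.2)]
P/P0 = 0.066 * [0.1518374 - 0.03181907] = 0.007921210
P = 3839 * 0.007921210 = 30.410 MW

30.410


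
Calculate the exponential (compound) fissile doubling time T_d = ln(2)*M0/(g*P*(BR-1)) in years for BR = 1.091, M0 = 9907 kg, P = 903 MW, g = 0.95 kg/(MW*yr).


Breeding gain G = BR - 1 = 1.091 - 1 = 0.091
Fissile production rate = g * P * G = 0.95 * 903 * 0.091 = 78.06435 kg/yr
T_d = ln(2) * M0 / (g * P * G)
T_d = ln(2) * 9907 / 78.06435 = 87.966 yr

87.966


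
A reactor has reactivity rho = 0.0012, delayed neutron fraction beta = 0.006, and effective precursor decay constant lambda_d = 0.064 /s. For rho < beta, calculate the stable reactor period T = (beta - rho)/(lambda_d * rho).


T = (beta - rho) / (lambda_d * rho)
T = (0.006 - 0.0012) / (0.064 * 0.0012)
T = 62.500 s

62.500


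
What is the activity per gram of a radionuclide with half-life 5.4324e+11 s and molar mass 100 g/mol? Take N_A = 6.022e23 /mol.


lambda = ln(2) / t_half = ln(2) / 5.4324e+11 = 1.275950e-12 /s
SA = lambda * N_A / M
SA = 1.275950e-12 * 6.022e23 / 100
SA = 7.6838e+09 Bq/g

7.6838e+09


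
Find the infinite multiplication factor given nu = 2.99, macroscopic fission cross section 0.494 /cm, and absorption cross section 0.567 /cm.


k_inf = nu * Sigma_f / Sigma_a
k_inf = 2.99 * 0.494 / 0.567
k_inf = 2.6050

2.6050


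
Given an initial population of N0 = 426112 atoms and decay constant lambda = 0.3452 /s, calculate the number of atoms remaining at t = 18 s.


N = N0 * exp(-lambda * t)
N = 426112 * exp(-0.3452 * 18)
N = 853.08

853.08


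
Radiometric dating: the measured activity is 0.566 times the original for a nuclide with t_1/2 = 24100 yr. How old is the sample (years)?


lambda = ln(2) / t_half = ln(2) / 24100 = 2.876129e-05 /yr
t = -ln(A/A0) / lambda
t = -ln(0.566) / 2.876129e-05
t = 19789 yr

19789


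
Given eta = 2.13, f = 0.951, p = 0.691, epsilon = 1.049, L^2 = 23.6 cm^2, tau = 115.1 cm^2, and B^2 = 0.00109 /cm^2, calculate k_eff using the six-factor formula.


k_inf = eta*f*p*eps = 2.13*0.951*0.691*1.049 = 1.468296
P_TNL = 1/(1 + L^2*B^2) = 1/(1 + 23.6*0.00109) = 0.9749211
P_FNL = exp(-B^2*tau) = exp(-0.00109*115.1) = 0.8820919
k_eff = k_inf * P_TNL * P_FNL = 1.468296 * 0.9749211 * 0.8820919
k_eff = 1.2627

1.2627


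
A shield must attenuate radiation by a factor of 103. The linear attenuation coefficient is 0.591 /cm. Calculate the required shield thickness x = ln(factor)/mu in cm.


x = ln(factor) / mu
x = ln(103) / 0.591
x = 7.8422 cm

7.8422


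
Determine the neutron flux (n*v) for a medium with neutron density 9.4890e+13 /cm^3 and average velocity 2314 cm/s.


phi = n * v
phi = 9.4890e+13 * 2314
phi = 2.1958e+17 /cm^2/s

2.1958e+17


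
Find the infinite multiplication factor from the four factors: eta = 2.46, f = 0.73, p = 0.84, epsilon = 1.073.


k_inf = eta * f * p * epsilon
k_inf = 2.46 * 0.73 * 0.84 * 1.073
k_inf = 1.6186

1.6186


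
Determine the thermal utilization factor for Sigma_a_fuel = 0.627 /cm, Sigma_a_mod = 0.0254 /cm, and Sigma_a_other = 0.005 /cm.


f = Sigma_a_fuel / (Sigma_a_fuel + Sigma_a_mod + Sigma_a_other)
f = 0.627 / (0.627 + 0.0254 + 0.005)
f = 0.95376

0.95376
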